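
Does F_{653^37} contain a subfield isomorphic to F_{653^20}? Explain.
No: F_{653^20} is not a subfield of F_{653^37}

F_{p^m} embeds in F_{p^n} iff m | n. Here 20 ∤ 37 (since 37 = 1·20 + 17 with remainder 17 ≠ 0), so F_{653^20} is not a subfield of F_{653^37}. Equivalently: if it were, the tower law would give 20 = [F_{653^20}:F_653] dividing [F_{653^37}:F_653] = 37, contradiction.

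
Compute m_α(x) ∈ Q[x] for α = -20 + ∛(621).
m_α(x) = x^3 + 60x^2 + 1200x + 7379

Set β = α + 20 = ∛(621), so β^3 = 621. Then (α + 20)^3 - 621 = 0, i.e. α is a root of g(x) = (x + 20)^3 - 621 = x^3 + 60x^2 + 1200x + 7379. Since g(x) = h(x + 20) where h(x) = x^3 - 621, and h is irreducible over Q (because 621 is not a perfect cube, so h has no rational root, and a monic cubic with no rational root is irreducible), g is also irreducible (irreducibility is preserved under the substitution x → x + 20). Hence m_α(x) = x^3 + 60x^2 + 1200x + 7379.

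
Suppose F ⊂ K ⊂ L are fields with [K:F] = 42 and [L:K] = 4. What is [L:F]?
[L:F] = 168

The tower law says that for any tower of field extensions F ⊂ K ⊂ L with finite degrees, [L:F] = [L:K] · [K:F]. Here this gives [L:F] = 4 · 42 = 168.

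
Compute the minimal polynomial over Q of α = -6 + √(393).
m_α(x) = x^2 + 12x - 357

From α + 6 = √(393), squaring gives (α + 6)^2 = 393, i.e. α^2 + 12α + 36 = 393, so α^2 + 12α - 357 = 0. The discriminant of x^2 + 12x - 357 is (12)^2 - 4·(-357) = 144 + 1428 = 1572, and 4·(393) is not a perfect square in Q since 393 is squarefree and ≠ 1. Hence x^2 + 12x - 357 is irreducible over Q and is the minimal polynomial of α.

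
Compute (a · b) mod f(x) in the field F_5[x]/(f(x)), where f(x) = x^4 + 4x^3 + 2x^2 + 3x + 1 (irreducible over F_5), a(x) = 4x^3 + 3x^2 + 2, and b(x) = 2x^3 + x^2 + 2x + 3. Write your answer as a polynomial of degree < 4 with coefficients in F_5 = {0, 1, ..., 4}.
a · b ≡ 3x^2 + 2x + 3 (mod f(x))

Multiply in F_5[x]: a(x)·b(x) = (4x^3 + 3x^2 + 2)·(2x^3 + x^2 + 2x + 3) = 3x^6 + x^4 + 2x^3 + x^2 + 4x + 1. This has degree ≥ 4, so divide by f(x) over F_5: 3x^6 + x^4 + 2x^3 + x^2 + 4x + 1 = (3x^2 + 3x + 3)·(x^4 + 4x^3 + 2x^2 + 3x + 1) + (3x^2 + 2x + 3). Hence a·b ≡ 3x^2 + 2x + 3 (mod f). (F_5[x]/(f) is a field with 5^4 = 625 elements since f is irreducible of degree 4.)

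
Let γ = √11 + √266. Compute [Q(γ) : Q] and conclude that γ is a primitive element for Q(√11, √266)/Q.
[Q(γ) : Q] = 4 (equivalently, Q(γ) = Q(√11, √266))

Obviously Q(γ) ⊆ Q(√11, √266), and [Q(√11, √266):Q] = 4 (since 11, 266 are distinct squarefree integers > 1 with 2926 not a perfect square). To show equality we compute the minimal polynomial of γ. From γ = √11 + √266: γ^2 = 11 + 2√(2926) + 266 = 277 + 2√(2926), so γ^2 - 277 = 2√(2926); squaring, (γ^2 - 277)^2 = 4·2926, i.e. γ^4 - 554γ^2 + 76729 - 11704 = 0, i.e. γ^4 - 554γ^2 + 65025 = 0. So γ is a root of x^4 - 554x^2 + 65025. This polynomial is irreducible over Q: it has no rational root (each ±√11 ± √266 is irrational), and any factorization into two quadratics over Q would force √(2926) ∈ Q (pairing opposite roots) or √11, √266 ∈ Q (other pairings), all impossible. Hence [Q(γ):Q] = 4 = [Q(√11, √266):Q], so Q(γ) = Q(√11, √266).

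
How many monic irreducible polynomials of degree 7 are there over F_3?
There are 312 monic irreducible polynomials of degree 7 over F_3

Each element of F_{3^7} that lies in no proper subfield is a root of exactly one monic irreducible of degree 7 over F_3, and each such polynomial has 7 distinct roots in F_{3^7}. By Möbius inversion the count is N_3(7) = (1/7) Σ_{d|7} μ(7/d) · 3^d = (1/7)(μ(7)·3^1 + μ(1)·3^7) = 2184/7 = 312.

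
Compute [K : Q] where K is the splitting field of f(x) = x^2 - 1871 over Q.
[K : Q] = 2

f(x) = x^2 - 1871 factors as (x - √1871)(x + √1871). The splitting field is K = Q(√1871). Since 1871 is squarefree and > 1, it is not a perfect square, so x^2 - 1871 is irreducible over Q and [Q(√1871) : Q] = 2. Hence [K : Q] = 2.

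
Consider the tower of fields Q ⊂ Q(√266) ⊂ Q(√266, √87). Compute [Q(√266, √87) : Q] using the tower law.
[Q(√266, √87) : Q] = 4

[Q(√266):Q] = 2 (min poly x^2 - 266, irreducible since 266 is squarefree > 1). For the top step, suppose √87 ∈ Q(√266), say √87 = c + d√266 with c, d ∈ Q. Squaring: 87 = c^2 + 266d^2 + 2cd√266. Since √266 ∉ Q this forces 2cd = 0. If d = 0 then √87 = c ∈ Q, contradicting 87 squarefree > 1. If c = 0 then 87 = 266d^2, so 266·87 = (266d)^2 is a perfect square in Q — but 266·87 = 23142 is not a perfect square (since 266 and 87 are distinct squarefree integers). Contradiction. Hence √87 ∉ Q(√266), so x^2 - 87 stays irreducible over Q(√266) and [Q(√266, √87) : Q(√266)] = 2. By the tower law, [Q(√266, √87) : Q] = 2 · 2 = 4.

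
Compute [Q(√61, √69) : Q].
[Q(√61, √69) : Q] = 4

[Q(√61):Q] = 2 (min poly x^2 - 61, irreducible since 61 is squarefree > 1). For the top step, suppose √69 ∈ Q(√61), say √69 = c + d√61 with c, d ∈ Q. Squaring: 69 = c^2 + 61d^2 + 2cd√61. Since √61 ∉ Q this forces 2cd = 0. If d = 0 then √69 = c ∈ Q, contradicting 69 squarefree > 1. If c = 0 then 69 = 61d^2, so 61·69 = (61d)^2 is a perfect square in Q — but 61·69 = 4209 is not a perfect square (since 61 and 69 are distinct squarefree integers). Contradiction. Hence √69 ∉ Q(√61), so x^2 - 69 stays irreducible over Q(√61) and [Q(√61, √69) : Q(√61)] = 2. By the tower law, [Q(√61, √69) : Q] = 2 · 2 = 4.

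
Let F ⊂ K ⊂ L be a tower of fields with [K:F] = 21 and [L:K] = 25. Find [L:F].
[L:F] = 525

The tower law says that for any tower of field extensions F ⊂ K ⊂ L with finite degrees, [L:F] = [L:K] · [K:F]. Here this gives [L:F] = 25 · 21 = 525.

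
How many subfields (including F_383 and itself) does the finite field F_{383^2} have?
F_{383^2} has 2 subfields

The subfields of F_{p^n} are exactly the fields F_{p^d} for d | n (each is the fixed field of the unique index-d subgroup of Gal(F_{p^n}/F_p) ≅ Z/nZ). The divisors of n = 2 are {1, 2}, giving 2 subfields: F_{383^1}, F_{383^2}.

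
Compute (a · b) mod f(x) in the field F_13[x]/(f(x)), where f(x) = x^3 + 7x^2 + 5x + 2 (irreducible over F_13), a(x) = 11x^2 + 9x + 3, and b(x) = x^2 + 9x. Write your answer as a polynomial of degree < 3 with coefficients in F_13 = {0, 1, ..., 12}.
a · b ≡ 7x^2 + 6x + 3 (mod f(x))

Multiply in F_13[x]: a(x)·b(x) = (11x^2 + 9x + 3)·(x^2 + 9x) = 11x^4 + 4x^3 + 6x^2 + x. This has degree ≥ 3, so divide by f(x) over F_13: 11x^4 + 4x^3 + 6x^2 + x = (11x + 5)·(x^3 + 7x^2 + 5x + 2) + (7x^2 + 6x + 3). Hence a·b ≡ 7x^2 + 6x + 3 (mod f). (F_13[x]/(f) is a field with 13^3 = 2197 elements since f is irreducible of degree 3.)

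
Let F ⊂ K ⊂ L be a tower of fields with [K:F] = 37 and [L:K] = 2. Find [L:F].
[L:F] = 74

The tower law says that for any tower of field extensions F ⊂ K ⊂ L with finite degrees, [L:F] = [L:K] · [K:F]. Here this gives [L:F] = 2 · 37 = 74.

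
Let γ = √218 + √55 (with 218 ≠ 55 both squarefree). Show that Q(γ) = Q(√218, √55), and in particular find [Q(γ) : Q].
[Q(γ) : Q] = 4 (equivalently, Q(γ) = Q(√218, √55))

Obviously Q(γ) ⊆ Q(√218, √55), and [Q(√218, √55):Q] = 4 (since 218, 55 are distinct squarefree integers > 1 with 11990 not a perfect square). To show equality we compute the minimal polynomial of γ. From γ = √218 + √55: γ^2 = 218 + 2√(11990) + 55 = 273 + 2√(11990), so γ^2 - 273 = 2√(11990); squaring, (γ^2 - 273)^2 = 4·11990, i.e. γ^4 - 546γ^2 + 74529 - 47960 = 0, i.e. γ^4 - 546γ^2 + 26569 = 0. So γ is a root of x^4 - 546x^2 + 26569. This polynomial is irreducible over Q: it has no rational root (each ±√218 ± √55 is irrational), and any factorization into two quadratics over Q would force √(11990) ∈ Q (pairing opposite roots) or √218, √55 ∈ Q (other pairings), all impossible. Hence [Q(γ):Q] = 4 = [Q(√218, √55):Q], so Q(γ) = Q(√218, √55).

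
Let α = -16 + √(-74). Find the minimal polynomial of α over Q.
m_α(x) = x^2 + 32x + 330

From α + 16 = √(-74), squaring gives (α + 16)^2 = -74, i.e. α^2 + 32α + 256 = -74, so α^2 + 32α + 330 = 0. The discriminant of x^2 + 32x + 330 is (32)^2 - 4·(330) = 1024 - 1320 = -296, and 4·(-74) is not a perfect square in Q since -74 is squarefree and ≠ 1. Hence x^2 + 32x + 330 is irreducible over Q and is the minimal polynomial of α.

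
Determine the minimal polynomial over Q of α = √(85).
m_α(x) = x^2 - 85

α satisfies α^2 - 85 = 0, so x^2 - 85 annihilates α. Since d = 85 is squarefree and ≠ 1, it is not a perfect square in Q, so x^2 - 85 has no rational root and is therefore irreducible over Q (a degree-2 polynomial over a field is irreducible iff it has no root). Hence m_α(x) = x^2 - 85.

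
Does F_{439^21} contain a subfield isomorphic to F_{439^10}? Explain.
No: F_{439^10} is not a subfield of F_{439^21}

F_{p^m} embeds in F_{p^n} iff m | n. Here 10 ∤ 21 (since 21 = 2·10 + 1 with remainder 1 ≠ 0), so F_{439^10} is not a subfield of F_{439^21}. Equivalently: if it were, the tower law would give 10 = [F_{439^10}:F_439] dividing [F_{439^21}:F_439] = 21, contradiction.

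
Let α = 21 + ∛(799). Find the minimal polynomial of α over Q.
m_α(x) = x^3 - 63x^2 + 1323x - 10060

Set β = α - 21 = ∛(799), so β^3 = 799. Then (α - 21)^3 - 799 = 0, i.e. α is a root of g(x) = (x - 21)^3 - 799 = x^3 - 63x^2 + 1323x - 10060. Since g(x) = h(x - 21) where h(x) = x^3 - 799, and h is irreducible over Q (because 799 is not a perfect cube, so h has no rational root, and a monic cubic with no rational root is irreducible), g is also irreducible (irreducibility is preserved under the substitution x → x - 21). Hence m_α(x) = x^3 - 63x^2 + 1323x - 10060.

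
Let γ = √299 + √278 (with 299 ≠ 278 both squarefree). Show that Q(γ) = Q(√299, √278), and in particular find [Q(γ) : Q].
[Q(γ) : Q] = 4 (equivalently, Q(γ) = Q(√299, √278))

Obviously Q(γ) ⊆ Q(√299, √278), and [Q(√299, √278):Q] = 4 (since 299, 278 are distinct squarefree integers > 1 with 83122 not a perfect square). To show equality we compute the minimal polynomial of γ. From γ = √299 + √278: γ^2 = 299 + 2√(83122) + 278 = 577 + 2√(83122), so γ^2 - 577 = 2√(83122); squaring, (γ^2 - 577)^2 = 4·83122, i.e. γ^4 - 1154γ^2 + 332929 - 332488 = 0, i.e. γ^4 - 1154γ^2 + 441 = 0. So γ is a root of x^4 - 1154x^2 + 441. This polynomial is irreducible over Q: it has no rational root (each ±√299 ± √278 is irrational), and any factorization into two quadratics over Q would force √(83122) ∈ Q (pairing opposite roots) or √299, √278 ∈ Q (other pairings), all impossible. Hence [Q(γ):Q] = 4 = [Q(√299, √278):Q], so Q(γ) = Q(√299, √278).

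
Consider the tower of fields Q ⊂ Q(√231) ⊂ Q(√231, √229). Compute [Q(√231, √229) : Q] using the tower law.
[Q(√231, √229) : Q] = 4

[Q(√231):Q] = 2 (min poly x^2 - 231, irreducible since 231 is squarefree > 1). For the top step, suppose √229 ∈ Q(√231), say √229 = c + d√231 with c, d ∈ Q. Squaring: 229 = c^2 + 231d^2 + 2cd√231. Since √231 ∉ Q this forces 2cd = 0. If d = 0 then √229 = c ∈ Q, contradicting 229 squarefree > 1. If c = 0 then 229 = 231d^2, so 231·229 = (231d)^2 is a perfect square in Q — but 231·229 = 52899 is not a perfect square (since 231 and 229 are distinct squarefree integers). Contradiction. Hence √229 ∉ Q(√231), so x^2 - 229 stays irreducible over Q(√231) and [Q(√231, √229) : Q(√231)] = 2. By the tower law, [Q(√231, √229) : Q] = 2 · 2 = 4.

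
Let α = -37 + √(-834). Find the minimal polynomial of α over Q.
m_α(x) = x^2 + 74x + 2203

From α + 37 = √(-834), squaring gives (α + 37)^2 = -834, i.e. α^2 + 74α + 1369 = -834, so α^2 + 74α + 2203 = 0. The discriminant of x^2 + 74x + 2203 is (74)^2 - 4·(2203) = 5476 - 8812 = -3336, and 4·(-834) is not a perfect square in Q since -834 is squarefree and ≠ 1. Hence x^2 + 74x + 2203 is irreducible over Q and is the minimal polynomial of α.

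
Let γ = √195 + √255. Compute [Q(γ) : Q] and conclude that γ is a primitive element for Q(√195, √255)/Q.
[Q(γ) : Q] = 4 (equivalently, Q(γ) = Q(√195, √255))

Obviously Q(γ) ⊆ Q(√195, √255), and [Q(√195, √255):Q] = 4 (since 195, 255 are distinct squarefree integers > 1 with 49725 not a perfect square). To show equality we compute the minimal polynomial of γ. From γ = √195 + √255: γ^2 = 195 + 2√(49725) + 255 = 450 + 2√(49725), so γ^2 - 450 = 2√(49725); squaring, (γ^2 - 450)^2 = 4·49725, i.e. γ^4 - 900γ^2 + 202500 - 198900 = 0, i.e. γ^4 - 900γ^2 + 3600 = 0. So γ is a root of x^4 - 900x^2 + 3600. This polynomial is irreducible over Q: it has no rational root (each ±√195 ± √255 is irrational), and any factorization into two quadratics over Q would force √(49725) ∈ Q (pairing opposite roots) or √195, √255 ∈ Q (other pairings), all impossible. Hence [Q(γ):Q] = 4 = [Q(√195, √255):Q], so Q(γ) = Q(√195, √255).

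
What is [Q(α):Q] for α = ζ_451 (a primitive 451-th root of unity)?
[Q(α):Q] = 400

The minimal polynomial of ζ_451 over Q is the 451-th cyclotomic polynomial Φ_451(x), which is irreducible over Q and has degree φ(451) = 400. Hence [Q(α):Q] = φ(451) = 400.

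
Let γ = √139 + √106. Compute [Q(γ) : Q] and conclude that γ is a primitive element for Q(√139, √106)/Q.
[Q(γ) : Q] = 4 (equivalently, Q(γ) = Q(√139, √106))

Obviously Q(γ) ⊆ Q(√139, √106), and [Q(√139, √106):Q] = 4 (since 139, 106 are distinct squarefree integers > 1 with 14734 not a perfect square). To show equality we compute the minimal polynomial of γ. From γ = √139 + √106: γ^2 = 139 + 2√(14734) + 106 = 245 + 2√(14734), so γ^2 - 245 = 2√(14734); squaring, (γ^2 - 245)^2 = 4·14734, i.e. γ^4 - 490γ^2 + 60025 - 58936 = 0, i.e. γ^4 - 490γ^2 + 1089 = 0. So γ is a root of x^4 - 490x^2 + 1089. This polynomial is irreducible over Q: it has no rational root (each ±√139 ± √106 is irrational), and any factorization into two quadratics over Q would force √(14734) ∈ Q (pairing opposite roots) or √139, √106 ∈ Q (other pairings), all impossible. Hence [Q(γ):Q] = 4 = [Q(√139, √106):Q], so Q(γ) = Q(√139, √106).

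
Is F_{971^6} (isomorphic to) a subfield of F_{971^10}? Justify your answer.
No: F_{971^6} is not a subfield of F_{971^10}

F_{p^m} embeds in F_{p^n} iff m | n. Here 6 ∤ 10 (since 10 = 1·6 + 4 with remainder 4 ≠ 0), so F_{971^6} is not a subfield of F_{971^10}. Equivalently: if it were, the tower law would give 6 = [F_{971^6}:F_971] dividing [F_{971^10}:F_971] = 10, contradiction.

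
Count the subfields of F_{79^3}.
F_{79^3} has 2 subfields

The subfields of F_{p^n} are exactly the fields F_{p^d} for d | n (each is the fixed field of the unique index-d subgroup of Gal(F_{p^n}/F_p) ≅ Z/nZ). The divisors of n = 3 are {1, 3}, giving 2 subfields: F_{79^1}, F_{79^3}.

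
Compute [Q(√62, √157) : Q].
[Q(√62, √157) : Q] = 4

[Q(√62):Q] = 2 (min poly x^2 - 62, irreducible since 62 is squarefree > 1). For the top step, suppose √157 ∈ Q(√62), say √157 = c + d√62 with c, d ∈ Q. Squaring: 157 = c^2 + 62d^2 + 2cd√62. Since √62 ∉ Q this forces 2cd = 0. If d = 0 then √157 = c ∈ Q, contradicting 157 squarefree > 1. If c = 0 then 157 = 62d^2, so 62·157 = (62d)^2 is a perfect square in Q — but 62·157 = 9734 is not a perfect square (since 62 and 157 are distinct squarefree integers). Contradiction. Hence √157 ∉ Q(√62), so x^2 - 157 stays irreducible over Q(√62) and [Q(√62, √157) : Q(√62)] = 2. By the tower law, [Q(√62, √157) : Q] = 2 · 2 = 4.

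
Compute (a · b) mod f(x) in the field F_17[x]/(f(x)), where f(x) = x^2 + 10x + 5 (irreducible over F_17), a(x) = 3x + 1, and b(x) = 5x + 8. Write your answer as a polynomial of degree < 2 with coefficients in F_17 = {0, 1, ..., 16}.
a · b ≡ 15x + 1 (mod f(x))

Multiply in F_17[x]: a(x)·b(x) = (3x + 1)·(5x + 8) = 15x^2 + 12x + 8. This has degree ≥ 2, so divide by f(x) over F_17: 15x^2 + 12x + 8 = (15)·(x^2 + 10x + 5) + (15x + 1). Hence a·b ≡ 15x + 1 (mod f). (F_17[x]/(f) is a field with 17^2 = 289 elements since f is irreducible of degree 2.)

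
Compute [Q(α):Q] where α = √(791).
[Q(α):Q] = 2

[Q(α):Q] equals the degree of the minimal polynomial of α. Here α^2 = 791 and x^2 - 791 is irreducible (d = 791 is squarefree, ≠ 1, hence not a square), so deg(m_α) = 2. Thus [Q(α):Q] = 2.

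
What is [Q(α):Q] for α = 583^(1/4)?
[Q(α):Q] = 4

α is a root of x^4 - 583. By Eisenstein's criterion at the prime p = 11 (which divides the constant term 583 but p^2 = 121 does not, since 583 is squarefree), x^4 - 583 is irreducible over Q. Hence [Q(α):Q] = 4.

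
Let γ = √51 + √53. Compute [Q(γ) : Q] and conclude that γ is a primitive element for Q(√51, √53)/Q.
[Q(γ) : Q] = 4 (equivalently, Q(γ) = Q(√51, √53))

Obviously Q(γ) ⊆ Q(√51, √53), and [Q(√51, √53):Q] = 4 (since 51, 53 are distinct squarefree integers > 1 with 2703 not a perfect square). To show equality we compute the minimal polynomial of γ. From γ = √51 + √53: γ^2 = 51 + 2√(2703) + 53 = 104 + 2√(2703), so γ^2 - 104 = 2√(2703); squaring, (γ^2 - 104)^2 = 4·2703, i.e. γ^4 - 208γ^2 + 10816 - 10812 = 0, i.e. γ^4 - 208γ^2 + 4 = 0. So γ is a root of x^4 - 208x^2 + 4. This polynomial is irreducible over Q: it has no rational root (each ±√51 ± √53 is irrational), and any factorization into two quadratics over Q would force √(2703) ∈ Q (pairing opposite roots) or √51, √53 ∈ Q (other pairings), all impossible. Hence [Q(γ):Q] = 4 = [Q(√51, √53):Q], so Q(γ) = Q(√51, √53).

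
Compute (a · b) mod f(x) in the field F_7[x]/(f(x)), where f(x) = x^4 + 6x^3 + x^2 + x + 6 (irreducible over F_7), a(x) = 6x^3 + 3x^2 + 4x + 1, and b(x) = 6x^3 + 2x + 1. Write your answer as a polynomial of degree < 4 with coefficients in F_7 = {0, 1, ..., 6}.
a · b ≡ 3x^3 + 2x^2 + 6x + 6 (mod f(x))

Multiply in F_7[x]: a(x)·b(x) = (6x^3 + 3x^2 + 4x + 1)·(6x^3 + 2x + 1) = x^6 + 4x^5 + x^4 + 4x^3 + 4x^2 + 6x + 1. This has degree ≥ 4, so divide by f(x) over F_7: x^6 + 4x^5 + x^4 + 4x^3 + 4x^2 + 6x + 1 = (x^2 + 5x + 5)·(x^4 + 6x^3 + x^2 + x + 6) + (3x^3 + 2x^2 + 6x + 6). Hence a·b ≡ 3x^3 + 2x^2 + 6x + 6 (mod f). (F_7[x]/(f) is a field with 7^4 = 2401 elements since f is irreducible of degree 4.)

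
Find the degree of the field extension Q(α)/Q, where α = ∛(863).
[Q(α):Q] = 3

The minimal polynomial of α is x^3 - 863, irreducible over Q since 863 is not a perfect cube (so x^3 - 863 has no rational root). Hence [Q(α):Q] = deg(m_α) = 3.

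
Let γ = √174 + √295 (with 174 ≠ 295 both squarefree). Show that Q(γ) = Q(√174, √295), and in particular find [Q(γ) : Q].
[Q(γ) : Q] = 4 (equivalently, Q(γ) = Q(√174, √295))

Obviously Q(γ) ⊆ Q(√174, √295), and [Q(√174, √295):Q] = 4 (since 174, 295 are distinct squarefree integers > 1 with 51330 not a perfect square). To show equality we compute the minimal polynomial of γ. From γ = √174 + √295: γ^2 = 174 + 2√(51330) + 295 = 469 + 2√(51330), so γ^2 - 469 = 2√(51330); squaring, (γ^2 - 469)^2 = 4·51330, i.e. γ^4 - 938γ^2 + 219961 - 205320 = 0, i.e. γ^4 - 938γ^2 + 14641 = 0. So γ is a root of x^4 - 938x^2 + 14641. This polynomial is irreducible over Q: it has no rational root (each ±√174 ± √295 is irrational), and any factorization into two quadratics over Q would force √(51330) ∈ Q (pairing opposite roots) or √174, √295 ∈ Q (other pairings), all impossible. Hence [Q(γ):Q] = 4 = [Q(√174, √295):Q], so Q(γ) = Q(√174, √295).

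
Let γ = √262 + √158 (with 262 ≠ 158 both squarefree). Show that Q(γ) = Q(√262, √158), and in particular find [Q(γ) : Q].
[Q(γ) : Q] = 4 (equivalently, Q(γ) = Q(√262, √158))

Obviously Q(γ) ⊆ Q(√262, √158), and [Q(√262, √158):Q] = 4 (since 262, 158 are distinct squarefree integers > 1 with 41396 not a perfect square). To show equality we compute the minimal polynomial of γ. From γ = √262 + √158: γ^2 = 262 + 2√(41396) + 158 = 420 + 2√(41396), so γ^2 - 420 = 2√(41396); squaring, (γ^2 - 420)^2 = 4·41396, i.e. γ^4 - 840γ^2 + 176400 - 165584 = 0, i.e. γ^4 - 840γ^2 + 10816 = 0. So γ is a root of x^4 - 840x^2 + 10816. This polynomial is irreducible over Q: it has no rational root (each ±√262 ± √158 is irrational), and any factorization into two quadratics over Q would force √(41396) ∈ Q (pairing opposite roots) or √262, √158 ∈ Q (other pairings), all impossible. Hence [Q(γ):Q] = 4 = [Q(√262, √158):Q], so Q(γ) = Q(√262, √158).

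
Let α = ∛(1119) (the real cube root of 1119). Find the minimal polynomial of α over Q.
m_α(x) = x^3 - 1119

α satisfies α^3 = 1119, so x^3 - 1119 annihilates α. By the rational root test, a rational root p/q (in lowest terms) of x^3 - 1119 would satisfy p^3 = 1119 q^3, forcing q = 1 and p^3 = 1119; but 1119 is not a perfect cube, contradiction. A monic cubic over Q with no rational root is irreducible (any nontrivial factorization would include a linear factor). Hence x^3 - 1119 is the minimal polynomial of α, and in particular [Q(α):Q] = 3.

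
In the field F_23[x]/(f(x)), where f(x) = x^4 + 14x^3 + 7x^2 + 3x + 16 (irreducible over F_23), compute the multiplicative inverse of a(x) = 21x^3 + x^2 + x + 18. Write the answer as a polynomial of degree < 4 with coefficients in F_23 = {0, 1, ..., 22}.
a(x)^(-1) ≡ 21x^3 + 22x^2 + 20x + 9 (mod f(x))

Since f is irreducible over F_23, F_23[x]/(f) is a field and a(x) ≠ 0 has an inverse. Apply the extended Euclidean algorithm to f(x) and a(x) in F_23[x]: f(x) = (11x + 10)·a(x) + (9x^2 + 2x + 20);  a(x) = (10x + 3)·(9x^2 + 2x + 20) + (2x + 4);  (9x^2 + 2x + 20) = (16x + 15)·(2x + 4) + (6). The last nonzero remainder is the constant 6 = gcd(f, a) in F_23. Back-substituting through the division chain expresses 6 = s(x)·a(x) + t(x)·f(x) with s(x) ≡ 11x^3 + 17x^2 + 5x + 8 (mod f), so (11x^3 + 17x^2 + 5x + 8)·a(x) ≡ 6 (mod f). Multiplying by 6^(-1) ≡ 4 in F_23 gives a(x)^(-1) ≡ 4·(11x^3 + 17x^2 + 5x + 8) ≡ 21x^3 + 22x^2 + 20x + 9 (mod f). Check: (21x^3 + x^2 + x + 18)·(21x^3 + 22x^2 + 20x + 9) = 4x^6 + 3x^4 + 11x^3 + 11x^2 + x + 1 ≡ 1 (mod x^4 + 14x^3 + 7x^2 + 3x + 16).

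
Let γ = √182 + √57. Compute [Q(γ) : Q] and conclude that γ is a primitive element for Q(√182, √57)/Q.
[Q(γ) : Q] = 4 (equivalently, Q(γ) = Q(√182, √57))

Obviously Q(γ) ⊆ Q(√182, √57), and [Q(√182, √57):Q] = 4 (since 182, 57 are distinct squarefree integers > 1 with 10374 not a perfect square). To show equality we compute the minimal polynomial of γ. From γ = √182 + √57: γ^2 = 182 + 2√(10374) + 57 = 239 + 2√(10374), so γ^2 - 239 = 2√(10374); squaring, (γ^2 - 239)^2 = 4·10374, i.e. γ^4 - 478γ^2 + 57121 - 41496 = 0, i.e. γ^4 - 478γ^2 + 15625 = 0. So γ is a root of x^4 - 478x^2 + 15625. This polynomial is irreducible over Q: it has no rational root (each ±√182 ± √57 is irrational), and any factorization into two quadratics over Q would force √(10374) ∈ Q (pairing opposite roots) or √182, √57 ∈ Q (other pairings), all impossible. Hence [Q(γ):Q] = 4 = [Q(√182, √57):Q], so Q(γ) = Q(√182, √57).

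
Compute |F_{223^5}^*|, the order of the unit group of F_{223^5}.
|F_{223^5}^*| = 551473077342

F_{223^5} has 223^5 = 551473077343 elements; its multiplicative group consists of all nonzero elements, so |F_{223^5}^*| = 551473077343 - 1 = 551473077342. (It is cyclic since any finite subgroup of the multiplicative group of a field is cyclic.)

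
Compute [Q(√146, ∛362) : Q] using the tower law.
[Q(√146, ∛362) : Q] = 6

Let L = Q(√146, ∛362). Since Q(√146) ⊂ L and [Q(√146):Q] = 2, the tower law gives 2 | [L:Q]. Likewise Q(∛362) ⊂ L with [Q(∛362):Q] = 3 (because 362 is not a perfect cube), so 3 | [L:Q]. As gcd(2,3) = 1, [L:Q] is divisible by 6. Conversely L is generated over Q by √146 and ∛362, so [L:Q] ≤ 2·3 = 6. Therefore [Q(√146, ∛362) : Q] = 6.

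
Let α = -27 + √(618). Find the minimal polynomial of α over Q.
m_α(x) = x^2 + 54x + 111

From α + 27 = √(618), squaring gives (α + 27)^2 = 618, i.e. α^2 + 54α + 729 = 618, so α^2 + 54α + 111 = 0. The discriminant of x^2 + 54x + 111 is (54)^2 - 4·(111) = 2916 - 444 = 2472, and 4·(618) is not a perfect square in Q since 618 is squarefree and ≠ 1. Hence x^2 + 54x + 111 is irreducible over Q and is the minimal polynomial of α.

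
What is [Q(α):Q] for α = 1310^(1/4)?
[Q(α):Q] = 4

α is a root of x^4 - 1310. By Eisenstein's criterion at the prime p = 2 (which divides the constant term 1310 but p^2 = 4 does not, since 1310 is squarefree), x^4 - 1310 is irreducible over Q. Hence [Q(α):Q] = 4.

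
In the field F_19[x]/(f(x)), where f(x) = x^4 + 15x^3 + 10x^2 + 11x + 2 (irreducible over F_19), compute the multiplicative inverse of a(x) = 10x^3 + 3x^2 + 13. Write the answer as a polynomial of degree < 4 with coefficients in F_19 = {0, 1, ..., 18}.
a(x)^(-1) ≡ 4x^3 + 7x^2 + 5x + 18 (mod f(x))

Since f is irreducible over F_19, F_19[x]/(f) is a field and a(x) ≠ 0 has an inverse. Apply the extended Euclidean algorithm to f(x) and a(x) in F_19[x]: f(x) = (2x + 18)·a(x) + (13x^2 + 4x + 15);  a(x) = (11x + 10)·(13x^2 + 4x + 15) + (4x + 15);  (13x^2 + 4x + 15) = (8x + 9)·(4x + 15) + (13). The last nonzero remainder is the constant 13 = gcd(f, a) in F_19. Back-substituting through the division chain expresses 13 = s(x)·a(x) + t(x)·f(x) with s(x) ≡ 14x^3 + 15x^2 + 8x + 6 (mod f), so (14x^3 + 15x^2 + 8x + 6)·a(x) ≡ 13 (mod f). Multiplying by 13^(-1) ≡ 3 in F_19 gives a(x)^(-1) ≡ 3·(14x^3 + 15x^2 + 8x + 6) ≡ 4x^3 + 7x^2 + 5x + 18 (mod f). Check: (10x^3 + 3x^2 + 13)·(4x^3 + 7x^2 + 5x + 18) = 2x^6 + 6x^5 + 14x^4 + 12x^2 + 8x + 6 ≡ 1 (mod x^4 + 15x^3 + 10x^2 + 11x + 2).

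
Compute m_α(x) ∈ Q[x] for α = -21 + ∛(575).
m_α(x) = x^3 + 63x^2 + 1323x + 8686

Set β = α + 21 = ∛(575), so β^3 = 575. Then (α + 21)^3 - 575 = 0, i.e. α is a root of g(x) = (x + 21)^3 - 575 = x^3 + 63x^2 + 1323x + 8686. Since g(x) = h(x + 21) where h(x) = x^3 - 575, and h is irreducible over Q (because 575 is not a perfect cube, so h has no rational root, and a monic cubic with no rational root is irreducible), g is also irreducible (irreducibility is preserved under the substitution x → x + 21). Hence m_α(x) = x^3 + 63x^2 + 1323x + 8686.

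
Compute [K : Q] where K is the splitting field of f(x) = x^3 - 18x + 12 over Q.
[K : Q] = 6

By the rational root test, any rational root of the monic integer polynomial f(x) = x^3 - 18x + 12 must be an integer dividing the constant term 12, i.e. one of ±{1, 2, 3, 4, 6, 12}. Evaluating: f(1) = -5, f(-1) = 29, f(2) = -16, f(-2) = 40, f(3) = -15, f(-3) = 39, f(4) = 4, f(-4) = 20, f(6) = 120, f(-6) = -96, f(12) = 1524, f(-12) = -1500; none is 0, so f has no rational root and is therefore irreducible over Q (a cubic with no linear factor over a field is irreducible). For an irreducible cubic, the Galois group is A_3 or S_3 according as the discriminant disc(f) = -4a^3 - 27b^2 = -4·(-18)^3 - 27·(12)^2 = 19440 is or is not a square in Q. Here disc(f) = 19440 is not a perfect square in Q, so the Galois group of f over Q is not contained in A_3 and must be all of S_3. The splitting field has degree |S_3| = 6 over Q, so [K : Q] = 6.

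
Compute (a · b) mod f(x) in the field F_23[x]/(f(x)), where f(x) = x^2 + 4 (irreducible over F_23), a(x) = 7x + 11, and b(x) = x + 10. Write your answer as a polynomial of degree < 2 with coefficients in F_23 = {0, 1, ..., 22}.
a · b ≡ 12x + 13 (mod f(x))

Multiply in F_23[x]: a(x)·b(x) = (7x + 11)·(x + 10) = 7x^2 + 12x + 18. This has degree ≥ 2, so divide by f(x) over F_23: 7x^2 + 12x + 18 = (7)·(x^2 + 4) + (12x + 13). Hence a·b ≡ 12x + 13 (mod f). (F_23[x]/(f) is a field with 23^2 = 529 elements since f is irreducible of degree 2.)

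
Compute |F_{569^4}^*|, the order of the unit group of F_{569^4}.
|F_{569^4}^*| = 104821185120

F_{569^4} has 569^4 = 104821185121 elements; its multiplicative group consists of all nonzero elements, so |F_{569^4}^*| = 104821185121 - 1 = 104821185120. (It is cyclic since any finite subgroup of the multiplicative group of a field is cyclic.)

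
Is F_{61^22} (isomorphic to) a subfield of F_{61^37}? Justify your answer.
No: F_{61^22} is not a subfield of F_{61^37}

F_{p^m} embeds in F_{p^n} iff m | n. Here 22 ∤ 37 (since 37 = 1·22 + 15 with remainder 15 ≠ 0), so F_{61^22} is not a subfield of F_{61^37}. Equivalently: if it were, the tower law would give 22 = [F_{61^22}:F_61] dividing [F_{61^37}:F_61] = 37, contradiction.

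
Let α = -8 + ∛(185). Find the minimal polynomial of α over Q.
m_α(x) = x^3 + 24x^2 + 192x + 327

Set β = α + 8 = ∛(185), so β^3 = 185. Then (α + 8)^3 - 185 = 0, i.e. α is a root of g(x) = (x + 8)^3 - 185 = x^3 + 24x^2 + 192x + 327. Since g(x) = h(x + 8) where h(x) = x^3 - 185, and h is irreducible over Q (because 185 is not a perfect cube, so h has no rational root, and a monic cubic with no rational root is irreducible), g is also irreducible (irreducibility is preserved under the substitution x → x + 8). Hence m_α(x) = x^3 + 24x^2 + 192x + 327.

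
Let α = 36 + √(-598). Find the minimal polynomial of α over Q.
m_α(x) = x^2 - 72x + 1894

From α - 36 = √(-598), squaring gives (α - 36)^2 = -598, i.e. α^2 - 72α + 1296 = -598, so α^2 - 72α + 1894 = 0. The discriminant of x^2 - 72x + 1894 is (-72)^2 - 4·(1894) = 5184 - 7576 = -2392, and 4·(-598) is not a perfect square in Q since -598 is squarefree and ≠ 1. Hence x^2 - 72x + 1894 is irreducible over Q and is the minimal polynomial of α.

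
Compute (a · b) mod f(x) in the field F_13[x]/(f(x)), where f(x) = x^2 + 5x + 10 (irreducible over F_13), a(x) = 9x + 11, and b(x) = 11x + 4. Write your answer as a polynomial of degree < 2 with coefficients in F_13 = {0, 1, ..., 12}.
a · b ≡ 3 (mod f(x))

Multiply in F_13[x]: a(x)·b(x) = (9x + 11)·(11x + 4) = 8x^2 + x + 5. This has degree ≥ 2, so divide by f(x) over F_13: 8x^2 + x + 5 = (8)·(x^2 + 5x + 10) + (3). Hence a·b ≡ 3 (mod f). (F_13[x]/(f) is a field with 13^2 = 169 elements since f is irreducible of degree 2.)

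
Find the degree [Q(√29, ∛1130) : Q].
[Q(√29, ∛1130) : Q] = 6

Let L = Q(√29, ∛1130). Since Q(√29) ⊂ L and [Q(√29):Q] = 2, the tower law gives 2 | [L:Q]. Likewise Q(∛1130) ⊂ L with [Q(∛1130):Q] = 3 (because 1130 is not a perfect cube), so 3 | [L:Q]. As gcd(2,3) = 1, [L:Q] is divisible by 6. Conversely L is generated over Q by √29 and ∛1130, so [L:Q] ≤ 2·3 = 6. Therefore [Q(√29, ∛1130) : Q] = 6.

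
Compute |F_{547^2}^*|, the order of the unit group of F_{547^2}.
|F_{547^2}^*| = 299208

F_{547^2} has 547^2 = 299209 elements; its multiplicative group consists of all nonzero elements, so |F_{547^2}^*| = 299209 - 1 = 299208. (It is cyclic since any finite subgroup of the multiplicative group of a field is cyclic.)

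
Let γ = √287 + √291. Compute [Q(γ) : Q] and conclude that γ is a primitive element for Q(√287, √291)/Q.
[Q(γ) : Q] = 4 (equivalently, Q(γ) = Q(√287, √291))

Obviously Q(γ) ⊆ Q(√287, √291), and [Q(√287, √291):Q] = 4 (since 287, 291 are distinct squarefree integers > 1 with 83517 not a perfect square). To show equality we compute the minimal polynomial of γ. From γ = √287 + √291: γ^2 = 287 + 2√(83517) + 291 = 578 + 2√(83517), so γ^2 - 578 = 2√(83517); squaring, (γ^2 - 578)^2 = 4·83517, i.e. γ^4 - 1156γ^2 + 334084 - 334068 = 0, i.e. γ^4 - 1156γ^2 + 16 = 0. So γ is a root of x^4 - 1156x^2 + 16. This polynomial is irreducible over Q: it has no rational root (each ±√287 ± √291 is irrational), and any factorization into two quadratics over Q would force √(83517) ∈ Q (pairing opposite roots) or √287, √291 ∈ Q (other pairings), all impossible. Hence [Q(γ):Q] = 4 = [Q(√287, √291):Q], so Q(γ) = Q(√287, √291).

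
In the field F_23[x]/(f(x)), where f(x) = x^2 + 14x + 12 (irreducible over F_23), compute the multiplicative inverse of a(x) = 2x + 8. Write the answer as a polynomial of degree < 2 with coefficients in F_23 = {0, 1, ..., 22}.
a(x)^(-1) ≡ 7x + 1 (mod f(x))

Since f is irreducible over F_23, F_23[x]/(f) is a field and a(x) ≠ 0 has an inverse. Apply the extended Euclidean algorithm to f(x) and a(x) in F_23[x]: f(x) = (12x + 5)·a(x) + (18). The last nonzero remainder is the constant 18 = gcd(f, a) in F_23. Back-substituting through the division chain expresses 18 = s(x)·a(x) + t(x)·f(x) with s(x) ≡ 11x + 18 (mod f), so (11x + 18)·a(x) ≡ 18 (mod f). Multiplying by 18^(-1) ≡ 9 in F_23 gives a(x)^(-1) ≡ 9·(11x + 18) ≡ 7x + 1 (mod f). Check: (2x + 8)·(7x + 1) = 14x^2 + 12x + 8 ≡ 1 (mod x^2 + 14x + 12).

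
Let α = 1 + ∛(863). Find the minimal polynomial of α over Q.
m_α(x) = x^3 - 3x^2 + 3x - 864

Set β = α - 1 = ∛(863), so β^3 = 863. Then (α - 1)^3 - 863 = 0, i.e. α is a root of g(x) = (x - 1)^3 - 863 = x^3 - 3x^2 + 3x - 864. Since g(x) = h(x - 1) where h(x) = x^3 - 863, and h is irreducible over Q (because 863 is not a perfect cube, so h has no rational root, and a monic cubic with no rational root is irreducible), g is also irreducible (irreducibility is preserved under the substitution x → x - 1). Hence m_α(x) = x^3 - 3x^2 + 3x - 864.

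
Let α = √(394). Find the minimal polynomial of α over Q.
m_α(x) = x^2 - 394

α satisfies α^2 - 394 = 0, so x^2 - 394 annihilates α. Since d = 394 is squarefree and ≠ 1, it is not a perfect square in Q, so x^2 - 394 has no rational root and is therefore irreducible over Q (a degree-2 polynomial over a field is irreducible iff it has no root). Hence m_α(x) = x^2 - 394.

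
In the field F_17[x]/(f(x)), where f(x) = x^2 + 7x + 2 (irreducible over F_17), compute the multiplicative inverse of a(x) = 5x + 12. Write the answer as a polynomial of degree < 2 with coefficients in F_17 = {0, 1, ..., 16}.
a(x)^(-1) ≡ x + 8 (mod f(x))

Since f is irreducible over F_17, F_17[x]/(f) is a field and a(x) ≠ 0 has an inverse. Apply the extended Euclidean algorithm to f(x) and a(x) in F_17[x]: f(x) = (7x + 5)·a(x) + (10). The last nonzero remainder is the constant 10 = gcd(f, a) in F_17. Back-substituting through the division chain expresses 10 = s(x)·a(x) + t(x)·f(x) with s(x) ≡ 10x + 12 (mod f), so (10x + 12)·a(x) ≡ 10 (mod f). Multiplying by 10^(-1) ≡ 12 in F_17 gives a(x)^(-1) ≡ 12·(10x + 12) ≡ x + 8 (mod f). Check: (5x + 12)·(x + 8) = 5x^2 + x + 11 ≡ 1 (mod x^2 + 7x + 2).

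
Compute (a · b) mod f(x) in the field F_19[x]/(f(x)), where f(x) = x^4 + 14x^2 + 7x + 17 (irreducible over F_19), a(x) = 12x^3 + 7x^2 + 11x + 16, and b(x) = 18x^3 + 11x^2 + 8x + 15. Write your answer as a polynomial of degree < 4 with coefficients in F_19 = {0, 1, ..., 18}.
a · b ≡ 5x^3 + 18x^2 + 7 (mod f(x))

Multiply in F_19[x]: a(x)·b(x) = (12x^3 + 7x^2 + 11x + 16)·(18x^3 + 11x^2 + 8x + 15) = 7x^6 + 11x^5 + 10x^4 + 18x^3 + 8x^2 + 8x + 12. This has degree ≥ 4, so divide by f(x) over F_19: 7x^6 + 11x^5 + 10x^4 + 18x^3 + 8x^2 + 8x + 12 = (7x^2 + 11x + 7)·(x^4 + 14x^2 + 7x + 17) + (5x^3 + 18x^2 + 7). Hence a·b ≡ 5x^3 + 18x^2 + 7 (mod f). (F_19[x]/(f) is a field with 19^4 = 130321 elements since f is irreducible of degree 4.)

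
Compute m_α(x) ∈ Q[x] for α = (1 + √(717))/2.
m_α(x) = x^2 - x - 179

From 2α - 1 = √(717), squaring gives (2α - 1)^2 = 717, i.e. 4α^2 - 4α + 1 = 717, so α^2 - α + (1 - 717)/4 = 0. Since 717 ≡ 1 (mod 4), (1 - 717)/4 = -179 ∈ Z. The polynomial x^2 - x - 179 has discriminant 1 - 4·(-179) = 717, which is not a perfect square in Q (d = 717 is squarefree and ≠ 1), so x^2 - x - 179 is irreducible over Q. It is the minimal polynomial of α.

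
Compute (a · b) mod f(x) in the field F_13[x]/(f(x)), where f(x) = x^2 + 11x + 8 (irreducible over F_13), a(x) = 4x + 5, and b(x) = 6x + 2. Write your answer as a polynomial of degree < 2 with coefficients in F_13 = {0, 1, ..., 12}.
a · b ≡ 8x (mod f(x))

Multiply in F_13[x]: a(x)·b(x) = (4x + 5)·(6x + 2) = 11x^2 + 12x + 10. This has degree ≥ 2, so divide by f(x) over F_13: 11x^2 + 12x + 10 = (11)·(x^2 + 11x + 8) + (8x). Hence a·b ≡ 8x (mod f). (F_13[x]/(f) is a field with 13^2 = 169 elements since f is irreducible of degree 2.)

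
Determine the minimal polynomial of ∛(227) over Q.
m_α(x) = x^3 - 227

α satisfies α^3 = 227, so x^3 - 227 annihilates α. By the rational root test, a rational root p/q (in lowest terms) of x^3 - 227 would satisfy p^3 = 227 q^3, forcing q = 1 and p^3 = 227; but 227 is not a perfect cube, contradiction. A monic cubic over Q with no rational root is irreducible (any nontrivial factorization would include a linear factor). Hence x^3 - 227 is the minimal polynomial of α, and in particular [Q(α):Q] = 3.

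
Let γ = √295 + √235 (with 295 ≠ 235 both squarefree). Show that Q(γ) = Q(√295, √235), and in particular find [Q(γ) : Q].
[Q(γ) : Q] = 4 (equivalently, Q(γ) = Q(√295, √235))

Obviously Q(γ) ⊆ Q(√295, √235), and [Q(√295, √235):Q] = 4 (since 295, 235 are distinct squarefree integers > 1 with 69325 not a perfect square). To show equality we compute the minimal polynomial of γ. From γ = √295 + √235: γ^2 = 295 + 2√(69325) + 235 = 530 + 2√(69325), so γ^2 - 530 = 2√(69325); squaring, (γ^2 - 530)^2 = 4·69325, i.e. γ^4 - 1060γ^2 + 280900 - 277300 = 0, i.e. γ^4 - 1060γ^2 + 3600 = 0. So γ is a root of x^4 - 1060x^2 + 3600. This polynomial is irreducible over Q: it has no rational root (each ±√295 ± √235 is irrational), and any factorization into two quadratics over Q would force √(69325) ∈ Q (pairing opposite roots) or √295, √235 ∈ Q (other pairings), all impossible. Hence [Q(γ):Q] = 4 = [Q(√295, √235):Q], so Q(γ) = Q(√295, √235).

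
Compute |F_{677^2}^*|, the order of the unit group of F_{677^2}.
|F_{677^2}^*| = 458328

F_{677^2} has 677^2 = 458329 elements; its multiplicative group consists of all nonzero elements, so |F_{677^2}^*| = 458329 - 1 = 458328. (It is cyclic since any finite subgroup of the multiplicative group of a field is cyclic.)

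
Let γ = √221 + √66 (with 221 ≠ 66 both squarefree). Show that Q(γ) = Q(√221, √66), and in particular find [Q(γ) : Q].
[Q(γ) : Q] = 4 (equivalently, Q(γ) = Q(√221, √66))

Obviously Q(γ) ⊆ Q(√221, √66), and [Q(√221, √66):Q] = 4 (since 221, 66 are distinct squarefree integers > 1 with 14586 not a perfect square). To show equality we compute the minimal polynomial of γ. From γ = √221 + √66: γ^2 = 221 + 2√(14586) + 66 = 287 + 2√(14586), so γ^2 - 287 = 2√(14586); squaring, (γ^2 - 287)^2 = 4·14586, i.e. γ^4 - 574γ^2 + 82369 - 58344 = 0, i.e. γ^4 - 574γ^2 + 24025 = 0. So γ is a root of x^4 - 574x^2 + 24025. This polynomial is irreducible over Q: it has no rational root (each ±√221 ± √66 is irrational), and any factorization into two quadratics over Q would force √(14586) ∈ Q (pairing opposite roots) or √221, √66 ∈ Q (other pairings), all impossible. Hence [Q(γ):Q] = 4 = [Q(√221, √66):Q], so Q(γ) = Q(√221, √66).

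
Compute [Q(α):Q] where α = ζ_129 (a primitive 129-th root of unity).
[Q(α):Q] = 84

The minimal polynomial of ζ_129 over Q is the 129-th cyclotomic polynomial Φ_129(x), which is irreducible over Q and has degree φ(129) = 84. Hence [Q(α):Q] = φ(129) = 84.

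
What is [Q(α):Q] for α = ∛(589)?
[Q(α):Q] = 3

The minimal polynomial of α is x^3 - 589, irreducible over Q since 589 is not a perfect cube (so x^3 - 589 has no rational root). Hence [Q(α):Q] = deg(m_α) = 3.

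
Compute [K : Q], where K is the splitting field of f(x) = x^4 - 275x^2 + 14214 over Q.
[K : Q] = 4

Solving the quadratic in x^2: x^2 = (275 ± √(275^2 - 4·14214))/2 = (275 ± √18769)/2 = (275 ± 137)/2, giving x^2 = 69 or x^2 = 206. So f(x) = (x^2 - 69)(x^2 - 206) and the roots of f are ±√69, ±√206. Hence the splitting field is K = Q(√69, √206). Since 69 and 206 are distinct squarefree integers > 1, their product 14214 is not a perfect square, so √206 ∉ Q(√69). By the tower law [K:Q] = [Q(√69,√206):Q(√69)] · [Q(√69):Q] = 2 · 2 = 4.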